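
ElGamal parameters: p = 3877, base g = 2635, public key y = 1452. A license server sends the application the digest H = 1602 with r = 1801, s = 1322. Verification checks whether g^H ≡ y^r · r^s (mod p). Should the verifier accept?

reject

Left side g^H mod p:
2635^2 = 6943225 ≡ 3395
2635^4 ≡ 3395^2 = 11526025 ≡ 3581
2635^8 ≡ 3581^2 = 12823561 ≡ 2322
2635^16 ≡ 2322^2 = 5391684 ≡ 2654
2635^32 ≡ 2654^2 = 7043716 ≡ 3084
2635^64 ≡ 3084^2 = 9511056 ≡ 775
2635^128 ≡ 775^2 = 600625 ≡ 3567
2635^256 ≡ 3567^2 = 12723489 ≡ 3052
2635^512 ≡ 3052^2 = 9314704 ≡ 2150
2635^1024 ≡ 2150^2 = 4622500 ≡ 1116
1602 = 1024 + 512 + 64 + 2, so 2635^1602 ≡ 1116·2150·775·3395 ≡ 680 (mod 3877)
Right side y^r · r^s mod p:
1452^2 = 2108304 ≡ 3093
1452^4 ≡ 3093^2 = 9566649 ≡ 2090
1452^8 ≡ 2090^2 = 4368100 ≡ 2598
1452^16 ≡ 2598^2 = 6749604 ≡ 3624
1452^32 ≡ 3624^2 = 13133376 ≡ 1977
1452^64 ≡ 1977^2 = 3908529 ≡ 513
1452^128 ≡ 513^2 = 263169 ≡ 3410
1452^256 ≡ 3410^2 = 11628100 ≡ 977
1452^512 ≡ 977^2 = 954529 ≡ 787
1452^1024 ≡ 787^2 = 619369 ≡ 2926
1801 = 1024 + 512 + 256 + 8 + 1, so 1452^1801 ≡ 2926·787·977·2598·1452 ≡ 3084 (mod 3877)
1801^2 = 3243601 ≡ 2429
1801^4 ≡ 2429^2 = 5900041 ≡ 3124
1801^8 ≡ 3124^2 = 9759376 ≡ 967
1801^16 ≡ 967^2 = 935089 ≡ 732
1801^32 ≡ 732^2 = 535824 ≡ 798
1801^64 ≡ 798^2 = 636804 ≡ 976
1801^128 ≡ 976^2 = 952576 ≡ 2711
1801^256 ≡ 2711^2 = 7349521 ≡ 2606
1801^512 ≡ 2606^2 = 6791236 ≡ 2609
1801^1024 ≡ 2609^2 = 6806881 ≡ 2746
1322 = 1024 + 256 + 32 + 8 + 2, so 1801^1322 ≡ 2746·2606·798·967·2429 ≡ 2297 (mod 3877)
3084·2297 = 7083948 ≡ 669 (mod 3877)
680 ≠ 669, so verification fails.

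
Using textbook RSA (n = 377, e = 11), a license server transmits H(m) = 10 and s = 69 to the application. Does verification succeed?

Squares mod 377: s^1≡69, s^2≡237, s^4≡373, s^8≡16
11 = 8 + 2 + 1, so s^11 ≡ 16·237·69 ≡ 10 (mod 377)
10 = H(m), so the signature checks out.

passes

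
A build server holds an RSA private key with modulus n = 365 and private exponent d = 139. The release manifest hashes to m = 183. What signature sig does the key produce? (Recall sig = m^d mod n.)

Squares mod 365: m^1≡183, m^2≡274, m^4≡251, m^8≡221, m^16≡296, m^32≡16, m^64≡256, m^128≡201
139 = 128 + 8 + 2 + 1, so m^139 ≡ 201·221·274·183 ≡ 32 (mod 365)

32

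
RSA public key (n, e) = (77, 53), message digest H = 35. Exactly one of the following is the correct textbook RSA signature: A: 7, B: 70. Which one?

A

Candidate A: 7^2 = 49; 7^4 ≡ 49^2 = 2401 ≡ 14; 7^8 ≡ 14^2 = 196 ≡ 42; 7^16 ≡ 42^2 = 1764 ≡ 70; 7^32 ≡ 70^2 = 4900 ≡ 49; 53 = 32 + 16 + 4 + 1, so 7^53 ≡ 49·70·14·7 ≡ 35 (mod 77)
  → matches H = 35
Candidate B: 70^2 = 4900 ≡ 49; 70^4 ≡ 49^2 = 2401 ≡ 14; 70^8 ≡ 14^2 = 196 ≡ 42; 70^16 ≡ 42^2 = 1764 ≡ 70; 70^32 ≡ 70^2 = 4900 ≡ 49; 53 = 32 + 16 + 4 + 1, so 70^53 ≡ 49·70·14·70 ≡ 42 (mod 77)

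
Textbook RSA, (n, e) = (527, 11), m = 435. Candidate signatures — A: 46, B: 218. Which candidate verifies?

B

Candidate A: 46^2 = 2116 ≡ 8; 46^4 ≡ 8^2 = 64; 46^8 ≡ 64^2 = 4096 ≡ 407; 11 = 8 + 2 + 1, so 46^11 ≡ 407·8·46 ≡ 108 (mod 527)
Candidate B: 218^2 = 47524 ≡ 94; 218^4 ≡ 94^2 = 8836 ≡ 404; 218^8 ≡ 404^2 = 163216 ≡ 373; 11 = 8 + 2 + 1, so 218^11 ≡ 373·94·218 ≡ 435 (mod 527)
  → matches m = 435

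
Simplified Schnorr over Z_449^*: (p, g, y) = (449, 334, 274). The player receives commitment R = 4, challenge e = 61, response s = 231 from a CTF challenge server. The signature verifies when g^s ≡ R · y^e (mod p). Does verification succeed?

fails

g^s mod p:
Squares mod 449: 334^1≡334, 334^2≡204, 334^4≡308, 334^8≡125, 334^16≡359, 334^32≡18, 334^64≡324, 334^128≡359
231 = 128 + 64 + 32 + 4 + 2 + 1, so 334^231 ≡ 359·324·18·308·204·334 ≡ 77 (mod 449)
R · y^e mod p:
Squares mod 449: 274^1≡274, 274^2≡93, 274^4≡118, 274^8≡5, 274^16≡25, 274^32≡176
61 = 32 + 16 + 8 + 4 + 1, so 274^61 ≡ 176·25·5·118·274 ≡ 445 (mod 449)
4·445 = 1780 ≡ 433 (mod 449)
77 ≠ 433; the check fails.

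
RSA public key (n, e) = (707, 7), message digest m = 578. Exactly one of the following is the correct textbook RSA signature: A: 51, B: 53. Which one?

B

Candidate A: Squares mod 707: 51^1≡51, 51^2≡480, 51^4≡625; 7 = 4 + 2 + 1, so 51^7 ≡ 625·480·51 ≡ 520 (mod 707)
Candidate B: Squares mod 707: 53^1≡53, 53^2≡688, 53^4≡361; 7 = 4 + 2 + 1, so 53^7 ≡ 361·688·53 ≡ 578 (mod 707)
  → matches m = 578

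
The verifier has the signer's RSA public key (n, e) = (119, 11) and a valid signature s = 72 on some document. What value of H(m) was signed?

81

s^11 mod 119 = 81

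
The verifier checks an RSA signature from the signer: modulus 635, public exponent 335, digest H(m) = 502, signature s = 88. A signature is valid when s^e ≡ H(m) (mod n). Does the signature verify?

verifies

s^2 ≡ 88^2 = 7744 ≡ 124
s^4 ≡ 124^2 = 15376 ≡ 136
s^8 ≡ 136^2 = 18496 ≡ 81
s^16 ≡ 81^2 = 6561 ≡ 211
s^32 ≡ 211^2 = 44521 ≡ 71
s^64 ≡ 71^2 = 5041 ≡ 596
s^128 ≡ 596^2 = 355216 ≡ 251
s^256 ≡ 251^2 = 63001 ≡ 136
335 = 256 + 64 + 8 + 4 + 2 + 1, so s^335 ≡ 136·596·81·136·124·88 ≡ 502 (mod 635)
502 = H(m), so the signature checks out.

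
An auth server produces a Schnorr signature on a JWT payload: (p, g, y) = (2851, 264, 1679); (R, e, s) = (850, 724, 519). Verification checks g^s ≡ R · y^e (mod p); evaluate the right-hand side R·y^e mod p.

64

1679^2 = 2819041 ≡ 2253
1679^4 ≡ 2253^2 = 5076009 ≡ 1229
1679^8 ≡ 1229^2 = 1510441 ≡ 2262
1679^16 ≡ 2262^2 = 5116644 ≡ 1950
1679^32 ≡ 1950^2 = 3802500 ≡ 2117
1679^64 ≡ 2117^2 = 4481689 ≡ 2768
1679^128 ≡ 2768^2 = 7661824 ≡ 1187
1679^256 ≡ 1187^2 = 1408969 ≡ 575
1679^512 ≡ 575^2 = 330625 ≡ 2760
724 = 512 + 128 + 64 + 16 + 4, so 1679^724 ≡ 2760·1187·2768·1950·1229 ≡ 2301 (mod 2851)
R · y^e ≡ 850·2301 = 1955850 ≡ 64 (mod 2851)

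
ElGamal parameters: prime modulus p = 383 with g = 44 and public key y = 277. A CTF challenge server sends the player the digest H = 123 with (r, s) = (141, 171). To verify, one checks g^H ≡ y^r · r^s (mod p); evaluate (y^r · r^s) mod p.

277^2 = 76729 ≡ 129
277^4 ≡ 129^2 = 16641 ≡ 172
277^8 ≡ 172^2 = 29584 ≡ 93
277^16 ≡ 93^2 = 8649 ≡ 223
277^32 ≡ 223^2 = 49729 ≡ 322
277^64 ≡ 322^2 = 103684 ≡ 274
277^128 ≡ 274^2 = 75076 ≡ 8
141 = 128 + 8 + 4 + 1, so 277^141 ≡ 8·93·172·277 ≡ 103 (mod 383)
141^2 = 19881 ≡ 348
141^4 ≡ 348^2 = 121104 ≡ 76
141^8 ≡ 76^2 = 5776 ≡ 31
141^16 ≡ 31^2 = 961 ≡ 195
141^32 ≡ 195^2 = 38025 ≡ 108
141^64 ≡ 108^2 = 11664 ≡ 174
141^128 ≡ 174^2 = 30276 ≡ 19
171 = 128 + 32 + 8 + 2 + 1, so 141^171 ≡ 19·108·31·348·141 ≡ 347 (mod 383)
y^r · r^s ≡ 103·347 = 35741 ≡ 122 (mod 383)

122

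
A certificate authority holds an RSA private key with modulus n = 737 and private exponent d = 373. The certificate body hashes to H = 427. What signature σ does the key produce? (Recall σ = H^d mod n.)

H^2 ≡ 427^2 = 182329 ≡ 290
H^4 ≡ 290^2 = 84100 ≡ 82
H^8 ≡ 82^2 = 6724 ≡ 91
H^16 ≡ 91^2 = 8281 ≡ 174
H^32 ≡ 174^2 = 30276 ≡ 59
H^64 ≡ 59^2 = 3481 ≡ 533
H^128 ≡ 533^2 = 284089 ≡ 344
H^256 ≡ 344^2 = 118336 ≡ 416
373 = 256 + 64 + 32 + 16 + 4 + 1, so H^373 ≡ 416·533·59·174·82·427 ≡ 729 (mod 737)

729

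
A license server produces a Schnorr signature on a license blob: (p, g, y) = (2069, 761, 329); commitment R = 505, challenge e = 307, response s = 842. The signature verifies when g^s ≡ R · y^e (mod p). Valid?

yes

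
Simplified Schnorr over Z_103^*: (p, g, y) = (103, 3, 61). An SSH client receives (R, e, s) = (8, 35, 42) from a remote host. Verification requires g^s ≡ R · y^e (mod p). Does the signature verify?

does not verify

g^s mod p:
3^2 = 9
3^4 ≡ 9^2 = 81
3^8 ≡ 81^2 = 6561 ≡ 72
3^16 ≡ 72^2 = 5184 ≡ 34
3^32 ≡ 34^2 = 1156 ≡ 23
42 = 32 + 8 + 2, so 3^42 ≡ 23·72·9 ≡ 72 (mod 103)
R · y^e mod p:
61^2 = 3721 ≡ 13
61^4 ≡ 13^2 = 169 ≡ 66
61^8 ≡ 66^2 = 4356 ≡ 30
61^16 ≡ 30^2 = 900 ≡ 76
61^32 ≡ 76^2 = 5776 ≡ 8
35 = 32 + 2 + 1, so 61^35 ≡ 8·13·61 ≡ 61 (mod 103)
8·61 = 488 ≡ 76 (mod 103)
72 ≠ 76; the check fails.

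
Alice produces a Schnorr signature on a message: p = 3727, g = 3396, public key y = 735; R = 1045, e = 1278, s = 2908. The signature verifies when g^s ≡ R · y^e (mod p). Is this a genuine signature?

g^s mod p:
3396^2 = 11532816 ≡ 1478
3396^4 ≡ 1478^2 = 2184484 ≡ 462
3396^8 ≡ 462^2 = 213444 ≡ 1005
3396^16 ≡ 1005^2 = 1010025 ≡ 8
3396^32 ≡ 8^2 = 64
3396^64 ≡ 64^2 = 4096 ≡ 369
3396^128 ≡ 369^2 = 136161 ≡ 1989
3396^256 ≡ 1989^2 = 3956121 ≡ 1774
3396^512 ≡ 1774^2 = 3147076 ≡ 1488
3396^1024 ≡ 1488^2 = 2214144 ≡ 306
3396^2048 ≡ 306^2 = 93636 ≡ 461
2908 = 2048 + 512 + 256 + 64 + 16 + 8 + 4, so 3396^2908 ≡ 461·1488·1774·369·8·1005·462 ≡ 1995 (mod 3727)
R · y^e mod p:
735^2 = 540225 ≡ 3537
735^4 ≡ 3537^2 = 12510369 ≡ 2557
735^8 ≡ 2557^2 = 6538249 ≡ 1091
735^16 ≡ 1091^2 = 1190281 ≡ 1368
735^32 ≡ 1368^2 = 1871424 ≡ 470
735^64 ≡ 470^2 = 220900 ≡ 1007
735^128 ≡ 1007^2 = 1014049 ≡ 305
735^256 ≡ 305^2 = 93025 ≡ 3577
735^512 ≡ 3577^2 = 12794929 ≡ 138
735^1024 ≡ 138^2 = 19044 ≡ 409
1278 = 1024 + 128 + 64 + 32 + 16 + 8 + 4 + 2, so 735^1278 ≡ 409·305·1007·470·1368·1091·2557·3537 ≡ 1696 (mod 3727)
1045·1696 = 1772320 ≡ 1995 (mod 3727)
1995 ≡ 1995 (mod 3727); signature holds.

genuine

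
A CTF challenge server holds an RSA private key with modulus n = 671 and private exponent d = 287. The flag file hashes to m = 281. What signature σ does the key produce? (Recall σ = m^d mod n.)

602

m^2 ≡ 281^2 = 78961 ≡ 454
m^4 ≡ 454^2 = 206116 ≡ 119
m^8 ≡ 119^2 = 14161 ≡ 70
m^16 ≡ 70^2 = 4900 ≡ 203
m^32 ≡ 203^2 = 41209 ≡ 278
m^64 ≡ 278^2 = 77284 ≡ 119
m^128 ≡ 119^2 = 14161 ≡ 70
m^256 ≡ 70^2 = 4900 ≡ 203
287 = 256 + 16 + 8 + 4 + 2 + 1, so m^287 ≡ 203·203·70·119·454·281 ≡ 602 (mod 671)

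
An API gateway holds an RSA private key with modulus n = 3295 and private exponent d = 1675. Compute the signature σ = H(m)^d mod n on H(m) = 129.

(H(m))^2 ≡ 129^2 = 16641 ≡ 166
(H(m))^4 ≡ 166^2 = 27556 ≡ 1196
(H(m))^8 ≡ 1196^2 = 1430416 ≡ 386
(H(m))^16 ≡ 386^2 = 148996 ≡ 721
(H(m))^32 ≡ 721^2 = 519841 ≡ 2526
(H(m))^64 ≡ 2526^2 = 6380676 ≡ 1556
(H(m))^128 ≡ 1556^2 = 2421136 ≡ 2606
(H(m))^256 ≡ 2606^2 = 6791236 ≡ 241
(H(m))^512 ≡ 241^2 = 58081 ≡ 2066
(H(m))^1024 ≡ 2066^2 = 4268356 ≡ 1331
1675 = 1024 + 512 + 128 + 8 + 2 + 1, so (H(m))^1675 ≡ 1331·2066·2606·386·166·129 ≡ 2724 (mod 3295)

2724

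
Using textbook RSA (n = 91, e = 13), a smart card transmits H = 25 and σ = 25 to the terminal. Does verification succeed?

passes

Squares mod 91: σ^1≡25, σ^2≡79, σ^4≡53, σ^8≡79
13 = 8 + 4 + 1, so σ^13 ≡ 79·53·25 ≡ 25 (mod 91)
25 = H, so the signature checks out.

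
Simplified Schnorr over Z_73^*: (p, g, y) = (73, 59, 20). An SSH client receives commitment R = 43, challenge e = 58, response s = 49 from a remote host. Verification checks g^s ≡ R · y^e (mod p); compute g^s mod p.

34

59^49 mod 73 = 34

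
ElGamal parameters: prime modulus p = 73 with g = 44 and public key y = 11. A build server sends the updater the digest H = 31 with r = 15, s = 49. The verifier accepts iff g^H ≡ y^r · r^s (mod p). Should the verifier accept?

reject

Left side g^H mod p:
Squares mod 73: 44^1≡44, 44^2≡38, 44^4≡57, 44^8≡37, 44^16≡55
31 = 16 + 8 + 4 + 2 + 1, so 44^31 ≡ 55·37·57·38·44 ≡ 14 (mod 73)
Right side y^r · r^s mod p:
Squares mod 73: 11^1≡11, 11^2≡48, 11^4≡41, 11^8≡2
15 = 8 + 4 + 2 + 1, so 11^15 ≡ 2·41·48·11 ≡ 7 (mod 73)
Squares mod 73: 15^1≡15, 15^2≡6, 15^4≡36, 15^8≡55, 15^16≡32, 15^32≡2
49 = 32 + 16 + 1, so 15^49 ≡ 2·32·15 ≡ 11 (mod 73)
7·11 = 77 ≡ 4 (mod 73)
14 ≠ 4, so verification fails.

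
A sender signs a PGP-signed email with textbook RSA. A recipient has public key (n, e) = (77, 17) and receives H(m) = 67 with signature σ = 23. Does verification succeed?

Squares mod 77: σ^1≡23, σ^2≡67, σ^4≡23, σ^8≡67, σ^16≡23
17 = 16 + 1, so σ^17 ≡ 23·23 ≡ 67 (mod 77)
σ^17 mod 77 = 67 matches H(m).

passes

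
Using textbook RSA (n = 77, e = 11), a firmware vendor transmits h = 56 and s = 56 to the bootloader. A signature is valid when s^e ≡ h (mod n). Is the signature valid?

valid

s^11 mod 77 = 56
Since 56 equals the digest 56, verification succeeds.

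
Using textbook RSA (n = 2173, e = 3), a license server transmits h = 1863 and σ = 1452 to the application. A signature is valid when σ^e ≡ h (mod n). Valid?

σ^2 ≡ 1452^2 = 2108304 ≡ 494
3 = 2 + 1, so σ^3 ≡ 494·1452 ≡ 198 (mod 2173)
198 ≠ 1863, so verification fails.

no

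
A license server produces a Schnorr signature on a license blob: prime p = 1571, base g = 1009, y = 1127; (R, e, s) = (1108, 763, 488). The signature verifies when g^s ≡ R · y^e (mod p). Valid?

yes

g^s mod p:
1009^2 = 1018081 ≡ 73
1009^4 ≡ 73^2 = 5329 ≡ 616
1009^8 ≡ 616^2 = 379456 ≡ 845
1009^16 ≡ 845^2 = 714025 ≡ 791
1009^32 ≡ 791^2 = 625681 ≡ 423
1009^64 ≡ 423^2 = 178929 ≡ 1406
1009^128 ≡ 1406^2 = 1976836 ≡ 518
1009^256 ≡ 518^2 = 268324 ≡ 1254
488 = 256 + 128 + 64 + 32 + 8, so 1009^488 ≡ 1254·518·1406·423·845 ≡ 1320 (mod 1571)
R · y^e mod p:
1127^2 = 1270129 ≡ 761
1127^4 ≡ 761^2 = 579121 ≡ 993
1127^8 ≡ 993^2 = 986049 ≡ 1032
1127^16 ≡ 1032^2 = 1065024 ≡ 1457
1127^32 ≡ 1457^2 = 2122849 ≡ 428
1127^64 ≡ 428^2 = 183184 ≡ 948
1127^128 ≡ 948^2 = 898704 ≡ 92
1127^256 ≡ 92^2 = 8464 ≡ 609
1127^512 ≡ 609^2 = 370881 ≡ 125
763 = 512 + 128 + 64 + 32 + 16 + 8 + 2 + 1, so 1127^763 ≡ 125·92·948·428·1457·1032·761·1127 ≡ 954 (mod 1571)
1108·954 = 1057032 ≡ 1320 (mod 1571)
1320 ≡ 1320 (mod 1571); signature holds.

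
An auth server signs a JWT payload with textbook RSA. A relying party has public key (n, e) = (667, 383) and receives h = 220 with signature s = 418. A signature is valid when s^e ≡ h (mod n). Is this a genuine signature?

Squares mod 667: s^1≡418, s^2≡637, s^4≡233, s^8≡262, s^16≡610, s^32≡581, s^64≡59, s^128≡146, s^256≡639
383 = 256 + 64 + 32 + 16 + 8 + 4 + 2 + 1, so s^383 ≡ 639·59·581·610·262·233·637·418 ≡ 220 (mod 667)
Since 220 equals the digest 220, verification succeeds.

genuine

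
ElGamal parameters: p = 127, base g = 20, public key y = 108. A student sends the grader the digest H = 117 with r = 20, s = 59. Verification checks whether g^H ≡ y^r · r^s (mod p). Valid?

yes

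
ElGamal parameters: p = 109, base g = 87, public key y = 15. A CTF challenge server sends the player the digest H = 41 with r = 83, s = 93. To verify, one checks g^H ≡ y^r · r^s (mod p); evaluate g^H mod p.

83

Squares mod 109: 87^1≡87, 87^2≡48, 87^4≡15, 87^8≡7, 87^16≡49, 87^32≡3
41 = 32 + 8 + 1, so 87^41 ≡ 3·7·87 ≡ 83 (mod 109)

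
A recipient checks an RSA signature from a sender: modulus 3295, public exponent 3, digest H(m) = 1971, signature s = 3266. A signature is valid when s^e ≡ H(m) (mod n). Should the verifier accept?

accept

s^3 mod 3295 = 1971
s^3 mod 3295 = 1971 matches H(m).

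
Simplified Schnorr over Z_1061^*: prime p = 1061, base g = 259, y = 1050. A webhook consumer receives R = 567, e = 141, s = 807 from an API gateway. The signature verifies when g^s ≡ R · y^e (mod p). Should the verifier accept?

reject

g^s mod p:
Squares mod 1061: 259^1≡259, 259^2≡238, 259^4≡411, 259^8≡222, 259^16≡478, 259^32≡369, 259^64≡353, 259^128≡472, 259^256≡1035, 259^512≡676
807 = 512 + 256 + 32 + 4 + 2 + 1, so 259^807 ≡ 676·1035·369·411·238·259 ≡ 1057 (mod 1061)
R · y^e mod p:
Squares mod 1061: 1050^1≡1050, 1050^2≡121, 1050^4≡848, 1050^8≡807, 1050^16≡856, 1050^32≡646, 1050^64≡343, 1050^128≡939
141 = 128 + 8 + 4 + 1, so 1050^141 ≡ 939·807·848·1050 ≡ 654 (mod 1061)
567·654 = 370818 ≡ 529 (mod 1061)
1057 ≠ 529; the check fails.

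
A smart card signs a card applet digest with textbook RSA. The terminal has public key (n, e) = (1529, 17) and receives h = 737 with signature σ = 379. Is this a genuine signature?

σ^2 ≡ 379^2 = 143641 ≡ 1444
σ^4 ≡ 1444^2 = 2085136 ≡ 1109
σ^8 ≡ 1109^2 = 1229881 ≡ 565
σ^16 ≡ 565^2 = 319225 ≡ 1193
17 = 16 + 1, so σ^17 ≡ 1193·379 ≡ 1092 (mod 1529)
1092 ≠ 737, so verification fails.

forged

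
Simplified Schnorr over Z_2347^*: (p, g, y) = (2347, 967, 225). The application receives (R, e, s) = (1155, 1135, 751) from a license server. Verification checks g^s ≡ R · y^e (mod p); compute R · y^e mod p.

225^1135 mod 2347 = 1176
R · y^e ≡ 1155·1176 = 1358280 ≡ 1714 (mod 2347)

1714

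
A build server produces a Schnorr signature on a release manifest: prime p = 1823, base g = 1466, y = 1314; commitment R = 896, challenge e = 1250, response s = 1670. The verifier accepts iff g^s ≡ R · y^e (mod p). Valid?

g^s mod p:
1466^2 = 2149156 ≡ 1662
1466^4 ≡ 1662^2 = 2762244 ≡ 399
1466^8 ≡ 399^2 = 159201 ≡ 600
1466^16 ≡ 600^2 = 360000 ≡ 869
1466^32 ≡ 869^2 = 755161 ≡ 439
1466^64 ≡ 439^2 = 192721 ≡ 1306
1466^128 ≡ 1306^2 = 1705636 ≡ 1131
1466^256 ≡ 1131^2 = 1279161 ≡ 1238
1466^512 ≡ 1238^2 = 1532644 ≡ 1324
1466^1024 ≡ 1324^2 = 1752976 ≡ 1073
1670 = 1024 + 512 + 128 + 4 + 2, so 1466^1670 ≡ 1073·1324·1131·399·1662 ≡ 1729 (mod 1823)
R · y^e mod p:
1314^2 = 1726596 ≡ 215
1314^4 ≡ 215^2 = 46225 ≡ 650
1314^8 ≡ 650^2 = 422500 ≡ 1387
1314^16 ≡ 1387^2 = 1923769 ≡ 504
1314^32 ≡ 504^2 = 254016 ≡ 619
1314^64 ≡ 619^2 = 383161 ≡ 331
1314^128 ≡ 331^2 = 109561 ≡ 181
1314^256 ≡ 181^2 = 32761 ≡ 1770
1314^512 ≡ 1770^2 = 3132900 ≡ 986
1314^1024 ≡ 986^2 = 972196 ≡ 537
1250 = 1024 + 128 + 64 + 32 + 2, so 1314^1250 ≡ 537·181·331·619·215 ≡ 1241 (mod 1823)
896·1241 = 1111936 ≡ 1729 (mod 1823)
1729 ≡ 1729 (mod 1823); signature holds.

yes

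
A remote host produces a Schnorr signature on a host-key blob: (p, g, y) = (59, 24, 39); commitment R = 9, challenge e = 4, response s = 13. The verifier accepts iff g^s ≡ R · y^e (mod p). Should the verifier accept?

g^s mod p:
24^2 = 576 ≡ 45
24^4 ≡ 45^2 = 2025 ≡ 19
24^8 ≡ 19^2 = 361 ≡ 7
13 = 8 + 4 + 1, so 24^13 ≡ 7·19·24 ≡ 6 (mod 59)
R · y^e mod p:
39^2 = 1521 ≡ 46
39^4 ≡ 46^2 = 2116 ≡ 51
9·51 = 459 ≡ 46 (mod 59)
6 ≠ 46; the check fails.

reject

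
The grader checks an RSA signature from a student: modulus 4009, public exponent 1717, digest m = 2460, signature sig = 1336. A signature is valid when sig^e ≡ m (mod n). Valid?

Squares mod 4009: sig^1≡1336, sig^2≡891, sig^4≡99, sig^8≡1783, sig^16≡3961, sig^32≡2304, sig^64≡500, sig^128≡1442, sig^256≡2702, sig^512≡415, sig^1024≡3847
1717 = 1024 + 512 + 128 + 32 + 16 + 4 + 1, so sig^1717 ≡ 3847·415·1442·2304·3961·99·1336 ≡ 2460 (mod 4009)
Since 2460 equals the digest 2460, verification succeeds.

yes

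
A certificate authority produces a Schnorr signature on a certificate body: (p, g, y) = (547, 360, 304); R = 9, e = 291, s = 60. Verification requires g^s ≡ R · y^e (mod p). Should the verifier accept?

g^s mod p:
360^2 = 129600 ≡ 508
360^4 ≡ 508^2 = 258064 ≡ 427
360^8 ≡ 427^2 = 182329 ≡ 178
360^16 ≡ 178^2 = 31684 ≡ 505
360^32 ≡ 505^2 = 255025 ≡ 123
60 = 32 + 16 + 8 + 4, so 360^60 ≡ 123·505·178·427 ≡ 544 (mod 547)
R · y^e mod p:
304^2 = 92416 ≡ 520
304^4 ≡ 520^2 = 270400 ≡ 182
304^8 ≡ 182^2 = 33124 ≡ 304
304^16 ≡ 304^2 = 92416 ≡ 520
304^32 ≡ 520^2 = 270400 ≡ 182
304^64 ≡ 182^2 = 33124 ≡ 304
304^128 ≡ 304^2 = 92416 ≡ 520
304^256 ≡ 520^2 = 270400 ≡ 182
291 = 256 + 32 + 2 + 1, so 304^291 ≡ 182·182·520·304 ≡ 182 (mod 547)
9·182 = 1638 ≡ 544 (mod 547)
544 ≡ 544 (mod 547); signature holds.

accept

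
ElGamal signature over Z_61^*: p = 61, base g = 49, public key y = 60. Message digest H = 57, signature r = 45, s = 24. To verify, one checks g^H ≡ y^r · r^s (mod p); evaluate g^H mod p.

3

49^57 mod 61 = 3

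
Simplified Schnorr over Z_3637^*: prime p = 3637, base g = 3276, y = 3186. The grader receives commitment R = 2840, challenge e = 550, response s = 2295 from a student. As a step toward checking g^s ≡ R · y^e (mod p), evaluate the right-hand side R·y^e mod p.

3186^2 = 10150596 ≡ 3366
3186^4 ≡ 3366^2 = 11329956 ≡ 701
3186^8 ≡ 701^2 = 491401 ≡ 406
3186^16 ≡ 406^2 = 164836 ≡ 1171
3186^32 ≡ 1171^2 = 1371241 ≡ 92
3186^64 ≡ 92^2 = 8464 ≡ 1190
3186^128 ≡ 1190^2 = 1416100 ≡ 1307
3186^256 ≡ 1307^2 = 1708249 ≡ 2496
3186^512 ≡ 2496^2 = 6230016 ≡ 3472
550 = 512 + 32 + 4 + 2, so 3186^550 ≡ 3472·92·701·3366 ≡ 665 (mod 3637)
R · y^e ≡ 2840·665 = 1888600 ≡ 997 (mod 3637)

997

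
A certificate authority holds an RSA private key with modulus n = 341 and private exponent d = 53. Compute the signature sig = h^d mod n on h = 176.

h^2 ≡ 176^2 = 30976 ≡ 286
h^4 ≡ 286^2 = 81796 ≡ 297
h^8 ≡ 297^2 = 88209 ≡ 231
h^16 ≡ 231^2 = 53361 ≡ 165
h^32 ≡ 165^2 = 27225 ≡ 286
53 = 32 + 16 + 4 + 1, so h^53 ≡ 286·165·297·176 ≡ 110 (mod 341)

110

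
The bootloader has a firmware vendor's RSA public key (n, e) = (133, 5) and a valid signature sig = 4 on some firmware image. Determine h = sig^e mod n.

sig^2 ≡ 4^2 = 16
sig^4 ≡ 16^2 = 256 ≡ 123
5 = 4 + 1, so sig^5 ≡ 123·4 ≡ 93 (mod 133)

93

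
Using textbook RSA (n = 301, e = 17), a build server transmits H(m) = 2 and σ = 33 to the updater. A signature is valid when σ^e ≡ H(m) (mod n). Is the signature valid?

invalid

σ^2 ≡ 33^2 = 1089 ≡ 186
σ^4 ≡ 186^2 = 34596 ≡ 282
σ^8 ≡ 282^2 = 79524 ≡ 60
σ^16 ≡ 60^2 = 3600 ≡ 289
17 = 16 + 1, so σ^17 ≡ 289·33 ≡ 206 (mod 301)
206 ≠ 2, so verification fails.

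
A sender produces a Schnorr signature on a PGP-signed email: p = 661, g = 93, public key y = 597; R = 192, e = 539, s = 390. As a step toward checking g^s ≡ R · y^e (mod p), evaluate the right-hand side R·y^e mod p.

147

Squares mod 661: 597^1≡597, 597^2≡130, 597^4≡375, 597^8≡493, 597^16≡462, 597^32≡602, 597^64≡176, 597^128≡570, 597^256≡349, 597^512≡177
539 = 512 + 16 + 8 + 2 + 1, so 597^539 ≡ 177·462·493·130·597 ≡ 197 (mod 661)
R · y^e ≡ 192·197 = 37824 ≡ 147 (mod 661)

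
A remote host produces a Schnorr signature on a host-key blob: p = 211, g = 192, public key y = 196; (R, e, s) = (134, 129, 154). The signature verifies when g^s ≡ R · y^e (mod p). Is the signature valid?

g^s mod p:
192^2 = 36864 ≡ 150
192^4 ≡ 150^2 = 22500 ≡ 134
192^8 ≡ 134^2 = 17956 ≡ 21
192^16 ≡ 21^2 = 441 ≡ 19
192^32 ≡ 19^2 = 361 ≡ 150
192^64 ≡ 150^2 = 22500 ≡ 134
192^128 ≡ 134^2 = 17956 ≡ 21
154 = 128 + 16 + 8 + 2, so 192^154 ≡ 21·19·21·150 ≡ 134 (mod 211)
R · y^e mod p:
196^2 = 38416 ≡ 14
196^4 ≡ 14^2 = 196
196^8 ≡ 196^2 = 38416 ≡ 14
196^16 ≡ 14^2 = 196
196^32 ≡ 196^2 = 38416 ≡ 14
196^64 ≡ 14^2 = 196
196^128 ≡ 196^2 = 38416 ≡ 14
129 = 128 + 1, so 196^129 ≡ 14·196 ≡ 1 (mod 211)
134·1 = 134 ≡ 134 (mod 211)
134 ≡ 134 (mod 211); signature holds.

valid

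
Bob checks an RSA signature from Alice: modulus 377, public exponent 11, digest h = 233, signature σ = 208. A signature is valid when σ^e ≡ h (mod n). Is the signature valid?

σ^2 ≡ 208^2 = 43264 ≡ 286
σ^4 ≡ 286^2 = 81796 ≡ 364
σ^8 ≡ 364^2 = 132496 ≡ 169
11 = 8 + 2 + 1, so σ^11 ≡ 169·286·208 ≡ 13 (mod 377)
13 ≠ 233, so verification fails.

invalid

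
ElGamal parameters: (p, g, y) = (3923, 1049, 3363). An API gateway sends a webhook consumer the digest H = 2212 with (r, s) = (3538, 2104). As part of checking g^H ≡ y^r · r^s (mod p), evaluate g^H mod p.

300

1049^2 = 1100401 ≡ 1961
1049^4 ≡ 1961^2 = 3845521 ≡ 981
1049^8 ≡ 981^2 = 962361 ≡ 1226
1049^16 ≡ 1226^2 = 1503076 ≡ 567
1049^32 ≡ 567^2 = 321489 ≡ 3726
1049^64 ≡ 3726^2 = 13883076 ≡ 3502
1049^128 ≡ 3502^2 = 12264004 ≡ 706
1049^256 ≡ 706^2 = 498436 ≡ 215
1049^512 ≡ 215^2 = 46225 ≡ 3072
1049^1024 ≡ 3072^2 = 9437184 ≡ 2369
1049^2048 ≡ 2369^2 = 5612161 ≡ 2271
2212 = 2048 + 128 + 32 + 4, so 1049^2212 ≡ 2271·706·3726·981 ≡ 300 (mod 3923)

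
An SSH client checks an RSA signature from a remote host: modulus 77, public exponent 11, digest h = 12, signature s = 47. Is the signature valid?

invalid

s^2 ≡ 47^2 = 2209 ≡ 53
s^4 ≡ 53^2 = 2809 ≡ 37
s^8 ≡ 37^2 = 1369 ≡ 60
11 = 8 + 2 + 1, so s^11 ≡ 60·53·47 ≡ 3 (mod 77)
The recovered value 3 does not match the digest 12.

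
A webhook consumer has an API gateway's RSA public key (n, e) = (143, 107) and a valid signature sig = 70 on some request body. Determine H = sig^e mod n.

60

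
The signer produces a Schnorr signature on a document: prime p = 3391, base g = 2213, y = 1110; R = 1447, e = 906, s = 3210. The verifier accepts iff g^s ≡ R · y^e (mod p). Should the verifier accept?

reject

g^s mod p:
Squares mod 3391: 2213^1≡2213, 2213^2≡765, 2213^4≡1973, 2213^8≡3252, 2213^16≡2366, 2213^32≡2806, 2213^64≡3125, 2213^128≡2936, 2213^256≡174, 2213^512≡3148, 2213^1024≡1402, 2213^2048≡2215
3210 = 2048 + 1024 + 128 + 8 + 2, so 2213^3210 ≡ 2215·1402·2936·3252·765 ≡ 2431 (mod 3391)
R · y^e mod p:
Squares mod 3391: 1110^1≡1110, 1110^2≡1167, 1110^4≡2098, 1110^8≡86, 1110^16≡614, 1110^32≡595, 1110^64≡1361, 1110^128≡835, 1110^256≡2070, 1110^512≡2067
906 = 512 + 256 + 128 + 8 + 2, so 1110^906 ≡ 2067·2070·835·86·1167 ≡ 4 (mod 3391)
1447·4 = 5788 ≡ 2397 (mod 3391)
2431 ≠ 2397; the check fails.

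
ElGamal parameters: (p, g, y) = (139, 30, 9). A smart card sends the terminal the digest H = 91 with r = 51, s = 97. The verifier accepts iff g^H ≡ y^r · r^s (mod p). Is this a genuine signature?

forged

Left side g^H mod p:
30^2 = 900 ≡ 66
30^4 ≡ 66^2 = 4356 ≡ 47
30^8 ≡ 47^2 = 2209 ≡ 124
30^16 ≡ 124^2 = 15376 ≡ 86
30^32 ≡ 86^2 = 7396 ≡ 29
30^64 ≡ 29^2 = 841 ≡ 7
91 = 64 + 16 + 8 + 2 + 1, so 30^91 ≡ 7·86·124·66·30 ≡ 31 (mod 139)
Right side y^r · r^s mod p:
9^2 = 81
9^4 ≡ 81^2 = 6561 ≡ 28
9^8 ≡ 28^2 = 784 ≡ 89
9^16 ≡ 89^2 = 7921 ≡ 137
9^32 ≡ 137^2 = 18769 ≡ 4
51 = 32 + 16 + 2 + 1, so 9^51 ≡ 4·137·81·9 ≡ 6 (mod 139)
51^2 = 2601 ≡ 99
51^4 ≡ 99^2 = 9801 ≡ 71
51^8 ≡ 71^2 = 5041 ≡ 37
51^16 ≡ 37^2 = 1369 ≡ 118
51^32 ≡ 118^2 = 13924 ≡ 24
51^64 ≡ 24^2 = 576 ≡ 20
97 = 64 + 32 + 1, so 51^97 ≡ 20·24·51 ≡ 16 (mod 139)
6·16 = 96 ≡ 96 (mod 139)
31 ≠ 96, so verification fails.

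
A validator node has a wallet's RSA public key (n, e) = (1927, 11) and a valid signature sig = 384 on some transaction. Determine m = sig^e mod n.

1259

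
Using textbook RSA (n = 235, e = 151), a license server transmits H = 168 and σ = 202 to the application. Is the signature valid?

invalid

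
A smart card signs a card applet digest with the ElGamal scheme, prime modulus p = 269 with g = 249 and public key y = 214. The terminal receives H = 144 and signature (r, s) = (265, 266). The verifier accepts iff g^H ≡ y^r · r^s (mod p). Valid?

Left side g^H mod p:
249^144 mod 269 = 38
Right side y^r · r^s mod p:
214^265 mod 269 = 180
265^266 mod 269 = 185
180·185 = 33300 ≡ 213 (mod 269)
38 ≠ 213, so verification fails.

no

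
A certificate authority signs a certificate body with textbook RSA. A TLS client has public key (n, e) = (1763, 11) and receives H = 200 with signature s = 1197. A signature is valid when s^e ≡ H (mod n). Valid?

s^2 ≡ 1197^2 = 1432809 ≡ 1253
s^4 ≡ 1253^2 = 1570009 ≡ 939
s^8 ≡ 939^2 = 881721 ≡ 221
11 = 8 + 2 + 1, so s^11 ≡ 221·1253·1197 ≡ 1468 (mod 1763)
s^11 mod 1763 = 1468, but H = 200.

no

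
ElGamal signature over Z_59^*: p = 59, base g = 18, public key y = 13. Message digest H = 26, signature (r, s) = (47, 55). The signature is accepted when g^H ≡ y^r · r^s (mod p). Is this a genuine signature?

Left side g^H mod p:
18^2 = 324 ≡ 29
18^4 ≡ 29^2 = 841 ≡ 15
18^8 ≡ 15^2 = 225 ≡ 48
18^16 ≡ 48^2 = 2304 ≡ 3
26 = 16 + 8 + 2, so 18^26 ≡ 3·48·29 ≡ 46 (mod 59)
Right side y^r · r^s mod p:
13^2 = 169 ≡ 51
13^4 ≡ 51^2 = 2601 ≡ 5
13^8 ≡ 5^2 = 25
13^16 ≡ 25^2 = 625 ≡ 35
13^32 ≡ 35^2 = 1225 ≡ 45
47 = 32 + 8 + 4 + 2 + 1, so 13^47 ≡ 45·25·5·51·13 ≡ 44 (mod 59)
47^2 = 2209 ≡ 26
47^4 ≡ 26^2 = 676 ≡ 27
47^8 ≡ 27^2 = 729 ≡ 21
47^16 ≡ 21^2 = 441 ≡ 28
47^32 ≡ 28^2 = 784 ≡ 17
55 = 32 + 16 + 4 + 2 + 1, so 47^55 ≡ 17·28·27·26·47 ≡ 52 (mod 59)
44·52 = 2288 ≡ 46 (mod 59)
46 ≡ 46 (mod 59), so the signature is genuine.

genuine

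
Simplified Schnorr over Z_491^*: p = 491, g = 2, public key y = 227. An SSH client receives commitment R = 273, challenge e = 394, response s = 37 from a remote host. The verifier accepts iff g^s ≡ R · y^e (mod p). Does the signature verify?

verifies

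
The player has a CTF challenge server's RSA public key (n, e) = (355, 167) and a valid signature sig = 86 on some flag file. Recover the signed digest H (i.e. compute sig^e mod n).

sig^2 ≡ 86^2 = 7396 ≡ 296
sig^4 ≡ 296^2 = 87616 ≡ 286
sig^8 ≡ 286^2 = 81796 ≡ 146
sig^16 ≡ 146^2 = 21316 ≡ 16
sig^32 ≡ 16^2 = 256
sig^64 ≡ 256^2 = 65536 ≡ 216
sig^128 ≡ 216^2 = 46656 ≡ 151
167 = 128 + 32 + 4 + 2 + 1, so sig^167 ≡ 151·256·286·296·86 ≡ 231 (mod 355)

231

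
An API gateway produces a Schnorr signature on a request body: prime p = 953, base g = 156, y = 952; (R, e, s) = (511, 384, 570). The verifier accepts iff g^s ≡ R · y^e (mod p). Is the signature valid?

valid

g^s mod p:
156^2 = 24336 ≡ 511
156^4 ≡ 511^2 = 261121 ≡ 952
156^8 ≡ 952^2 = 906304 ≡ 1
156^16 ≡ 1^2 = 1
156^32 ≡ 1^2 = 1
156^64 ≡ 1^2 = 1
156^128 ≡ 1^2 = 1
156^256 ≡ 1^2 = 1
156^512 ≡ 1^2 = 1
570 = 512 + 32 + 16 + 8 + 2, so 156^570 ≡ 1·1·1·1·511 ≡ 511 (mod 953)
R · y^e mod p:
952^2 = 906304 ≡ 1
952^4 ≡ 1^2 = 1
952^8 ≡ 1^2 = 1
952^16 ≡ 1^2 = 1
952^32 ≡ 1^2 = 1
952^64 ≡ 1^2 = 1
952^128 ≡ 1^2 = 1
952^256 ≡ 1^2 = 1
384 = 256 + 128, so 952^384 ≡ 1·1 ≡ 1 (mod 953)
511·1 = 511 ≡ 511 (mod 953)
511 ≡ 511 (mod 953); signature holds.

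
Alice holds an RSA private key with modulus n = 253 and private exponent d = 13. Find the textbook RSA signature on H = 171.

84

H^2 ≡ 171^2 = 29241 ≡ 146
H^4 ≡ 146^2 = 21316 ≡ 64
H^8 ≡ 64^2 = 4096 ≡ 48
13 = 8 + 4 + 1, so H^13 ≡ 48·64·171 ≡ 84 (mod 253)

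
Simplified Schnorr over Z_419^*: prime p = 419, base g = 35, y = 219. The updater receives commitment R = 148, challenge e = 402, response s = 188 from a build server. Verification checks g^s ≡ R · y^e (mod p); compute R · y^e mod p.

219^402 mod 419 = 148
R · y^e ≡ 148·148 = 21904 ≡ 116 (mod 419)

116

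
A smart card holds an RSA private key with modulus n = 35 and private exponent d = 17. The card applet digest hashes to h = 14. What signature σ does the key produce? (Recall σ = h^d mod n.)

h^2 ≡ 14^2 = 196 ≡ 21
h^4 ≡ 21^2 = 441 ≡ 21
h^8 ≡ 21^2 = 441 ≡ 21
h^16 ≡ 21^2 = 441 ≡ 21
17 = 16 + 1, so h^17 ≡ 21·14 ≡ 14 (mod 35)

14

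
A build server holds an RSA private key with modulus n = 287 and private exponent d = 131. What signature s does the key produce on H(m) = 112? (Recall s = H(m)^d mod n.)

147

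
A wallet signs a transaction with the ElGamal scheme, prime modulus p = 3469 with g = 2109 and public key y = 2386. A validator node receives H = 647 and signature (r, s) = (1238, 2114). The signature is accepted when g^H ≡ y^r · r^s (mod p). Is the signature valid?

Left side g^H mod p:
2109^2 = 4447881 ≡ 623
2109^4 ≡ 623^2 = 388129 ≡ 3070
2109^8 ≡ 3070^2 = 9424900 ≡ 3096
2109^16 ≡ 3096^2 = 9585216 ≡ 369
2109^32 ≡ 369^2 = 136161 ≡ 870
2109^64 ≡ 870^2 = 756900 ≡ 658
2109^128 ≡ 658^2 = 432964 ≡ 2808
2109^256 ≡ 2808^2 = 7884864 ≡ 3296
2109^512 ≡ 3296^2 = 10863616 ≡ 2177
647 = 512 + 128 + 4 + 2 + 1, so 2109^647 ≡ 2177·2808·3070·623·2109 ≡ 1282 (mod 3469)
Right side y^r · r^s mod p:
2386^2 = 5692996 ≡ 367
2386^4 ≡ 367^2 = 134689 ≡ 2867
2386^8 ≡ 2867^2 = 8219689 ≡ 1628
2386^16 ≡ 1628^2 = 2650384 ≡ 68
2386^32 ≡ 68^2 = 4624 ≡ 1155
2386^64 ≡ 1155^2 = 1334025 ≡ 1929
2386^128 ≡ 1929^2 = 3721041 ≡ 2273
2386^256 ≡ 2273^2 = 5166529 ≡ 1188
2386^512 ≡ 1188^2 = 1411344 ≡ 2930
2386^1024 ≡ 2930^2 = 8584900 ≡ 2594
1238 = 1024 + 128 + 64 + 16 + 4 + 2, so 2386^1238 ≡ 2594·2273·1929·68·2867·367 ≡ 1596 (mod 3469)
1238^2 = 1532644 ≡ 2815
1238^4 ≡ 2815^2 = 7924225 ≡ 1029
1238^8 ≡ 1029^2 = 1058841 ≡ 796
1238^16 ≡ 796^2 = 633616 ≡ 2258
1238^32 ≡ 2258^2 = 5098564 ≡ 2603
1238^64 ≡ 2603^2 = 6775609 ≡ 652
1238^128 ≡ 652^2 = 425104 ≡ 1886
1238^256 ≡ 1886^2 = 3556996 ≡ 1271
1238^512 ≡ 1271^2 = 1615441 ≡ 2356
1238^1024 ≡ 2356^2 = 5550736 ≡ 336
1238^2048 ≡ 336^2 = 112896 ≡ 1888
2114 = 2048 + 64 + 2, so 1238^2114 ≡ 1888·652·2815 ≡ 2933 (mod 3469)
1596·2933 = 4681068 ≡ 1387 (mod 3469)
1282 ≠ 1387, so verification fails.

invalid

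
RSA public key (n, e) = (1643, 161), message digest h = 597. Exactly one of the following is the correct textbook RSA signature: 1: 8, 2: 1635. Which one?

1

Candidate 1: 8^2 = 64; 8^4 ≡ 64^2 = 4096 ≡ 810; 8^8 ≡ 810^2 = 656100 ≡ 543; 8^16 ≡ 543^2 = 294849 ≡ 752; 8^32 ≡ 752^2 = 565504 ≡ 312; 8^64 ≡ 312^2 = 97344 ≡ 407; 8^128 ≡ 407^2 = 165649 ≡ 1349; 161 = 128 + 32 + 1, so 8^161 ≡ 1349·312·8 ≡ 597 (mod 1643)
  → matches h = 597
Candidate 2: 1635^2 = 2673225 ≡ 64; 1635^4 ≡ 64^2 = 4096 ≡ 810; 1635^8 ≡ 810^2 = 656100 ≡ 543; 1635^16 ≡ 543^2 = 294849 ≡ 752; 1635^32 ≡ 752^2 = 565504 ≡ 312; 1635^64 ≡ 312^2 = 97344 ≡ 407; 1635^128 ≡ 407^2 = 165649 ≡ 1349; 161 = 128 + 32 + 1, so 1635^161 ≡ 1349·312·1635 ≡ 1046 (mod 1643)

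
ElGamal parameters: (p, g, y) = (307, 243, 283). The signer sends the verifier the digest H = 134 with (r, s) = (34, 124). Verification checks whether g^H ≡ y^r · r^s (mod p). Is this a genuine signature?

genuine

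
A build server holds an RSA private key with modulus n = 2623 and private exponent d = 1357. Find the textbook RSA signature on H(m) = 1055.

(H(m))^1357 mod 2623 = 368

368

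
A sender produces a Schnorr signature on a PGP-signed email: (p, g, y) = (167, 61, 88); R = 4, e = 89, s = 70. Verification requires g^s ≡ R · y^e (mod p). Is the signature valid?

valid

g^s mod p:
61^70 mod 167 = 76
R · y^e mod p:
88^89 mod 167 = 19
4·19 = 76 ≡ 76 (mod 167)
76 ≡ 76 (mod 167); signature holds.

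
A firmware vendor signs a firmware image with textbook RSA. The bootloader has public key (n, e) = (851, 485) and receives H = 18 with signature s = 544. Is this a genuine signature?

s^485 mod 851 = 84
84 ≠ 18, so verification fails.

forged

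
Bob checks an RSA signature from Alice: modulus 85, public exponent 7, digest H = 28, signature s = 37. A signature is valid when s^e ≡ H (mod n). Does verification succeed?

s^2 ≡ 37^2 = 1369 ≡ 9
s^4 ≡ 9^2 = 81
7 = 4 + 2 + 1, so s^7 ≡ 81·9·37 ≡ 28 (mod 85)
s^7 mod 85 = 28 matches H.

passes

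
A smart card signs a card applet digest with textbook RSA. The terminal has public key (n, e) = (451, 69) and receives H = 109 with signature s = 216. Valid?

no

s^69 mod 451 = 316
s^69 mod 451 = 316, but H = 109.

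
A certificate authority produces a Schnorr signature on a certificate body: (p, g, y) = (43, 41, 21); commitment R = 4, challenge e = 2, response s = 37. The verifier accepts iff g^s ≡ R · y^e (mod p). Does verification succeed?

g^s mod p:
41^2 = 1681 ≡ 4
41^4 ≡ 4^2 = 16
41^8 ≡ 16^2 = 256 ≡ 41
41^16 ≡ 41^2 = 1681 ≡ 4
41^32 ≡ 4^2 = 16
37 = 32 + 4 + 1, so 41^37 ≡ 16·16·41 ≡ 4 (mod 43)
R · y^e mod p:
21^2 = 441 ≡ 11
4·11 = 44 ≡ 1 (mod 43)
4 ≠ 1; the check fails.

fails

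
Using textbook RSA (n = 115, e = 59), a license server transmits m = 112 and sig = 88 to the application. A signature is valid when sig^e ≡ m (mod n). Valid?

yes

sig^2 ≡ 88^2 = 7744 ≡ 39
sig^4 ≡ 39^2 = 1521 ≡ 26
sig^8 ≡ 26^2 = 676 ≡ 101
sig^16 ≡ 101^2 = 10201 ≡ 81
sig^32 ≡ 81^2 = 6561 ≡ 6
59 = 32 + 16 + 8 + 2 + 1, so sig^59 ≡ 6·81·101·39·88 ≡ 112 (mod 115)
112 = m, so the signature checks out.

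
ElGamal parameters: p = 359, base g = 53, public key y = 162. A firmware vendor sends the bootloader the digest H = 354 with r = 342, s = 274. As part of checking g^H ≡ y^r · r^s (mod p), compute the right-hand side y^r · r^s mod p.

18

162^342 mod 359 = 160
342^274 mod 359 = 220
y^r · r^s ≡ 160·220 = 35200 ≡ 18 (mod 359)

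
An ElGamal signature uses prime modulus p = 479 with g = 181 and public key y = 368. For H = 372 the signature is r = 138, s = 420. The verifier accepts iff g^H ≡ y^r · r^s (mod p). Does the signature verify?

does not verify

Left side g^H mod p:
181^372 mod 479 = 324
Right side y^r · r^s mod p:
368^138 mod 479 = 175
138^420 mod 479 = 277
175·277 = 48475 ≡ 96 (mod 479)
324 ≠ 96, so verification fails.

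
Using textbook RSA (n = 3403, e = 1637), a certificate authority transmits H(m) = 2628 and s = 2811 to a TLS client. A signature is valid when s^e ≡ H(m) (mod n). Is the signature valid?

Squares mod 3403: s^1≡2811, s^2≡3358, s^4≡2025, s^8≡10, s^16≡100, s^32≡3194, s^64≡2845, s^128≡1691, s^256≡961, s^512≡1308, s^1024≡2558
1637 = 1024 + 512 + 64 + 32 + 4 + 1, so s^1637 ≡ 2558·1308·2845·3194·2025·2811 ≡ 2628 (mod 3403)
Since 2628 equals the digest 2628, verification succeeds.

valid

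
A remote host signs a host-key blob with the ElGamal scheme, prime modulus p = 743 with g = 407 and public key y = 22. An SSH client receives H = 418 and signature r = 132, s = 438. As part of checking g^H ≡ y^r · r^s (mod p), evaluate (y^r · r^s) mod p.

Squares mod 743: 22^1≡22, 22^2≡484, 22^4≡211, 22^8≡684, 22^16≡509, 22^32≡517, 22^64≡552, 22^128≡74
132 = 128 + 4, so 22^132 ≡ 74·211 ≡ 11 (mod 743)
Squares mod 743: 132^1≡132, 132^2≡335, 132^4≡32, 132^8≡281, 132^16≡203, 132^32≡344, 132^64≡199, 132^128≡222, 132^256≡246
438 = 256 + 128 + 32 + 16 + 4 + 2, so 132^438 ≡ 246·222·344·203·32·335 ≡ 431 (mod 743)
y^r · r^s ≡ 11·431 = 4741 ≡ 283 (mod 743)

283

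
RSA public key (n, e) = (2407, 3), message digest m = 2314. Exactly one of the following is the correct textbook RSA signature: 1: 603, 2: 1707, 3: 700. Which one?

2

Candidate 1: Squares mod 2407: 603^1≡603, 603^2≡152; 3 = 2 + 1, so 603^3 ≡ 152·603 ≡ 190 (mod 2407)
Candidate 2: Squares mod 2407: 1707^1≡1707, 1707^2≡1379; 3 = 2 + 1, so 1707^3 ≡ 1379·1707 ≡ 2314 (mod 2407)
  → matches m = 2314
Candidate 3: Squares mod 2407: 700^1≡700, 700^2≡1379; 3 = 2 + 1, so 700^3 ≡ 1379·700 ≡ 93 (mod 2407)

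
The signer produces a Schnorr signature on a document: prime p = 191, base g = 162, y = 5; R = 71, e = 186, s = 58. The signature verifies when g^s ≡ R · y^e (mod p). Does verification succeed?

fails

g^s mod p:
162^2 = 26244 ≡ 77
162^4 ≡ 77^2 = 5929 ≡ 8
162^8 ≡ 8^2 = 64
162^16 ≡ 64^2 = 4096 ≡ 85
162^32 ≡ 85^2 = 7225 ≡ 158
58 = 32 + 16 + 8 + 2, so 162^58 ≡ 158·85·64·77 ≡ 12 (mod 191)
R · y^e mod p:
5^2 = 25
5^4 ≡ 25^2 = 625 ≡ 52
5^8 ≡ 52^2 = 2704 ≡ 30
5^16 ≡ 30^2 = 900 ≡ 136
5^32 ≡ 136^2 = 18496 ≡ 160
5^64 ≡ 160^2 = 25600 ≡ 6
5^128 ≡ 6^2 = 36
186 = 128 + 32 + 16 + 8 + 2, so 5^186 ≡ 36·160·136·30·25 ≡ 180 (mod 191)
71·180 = 12780 ≡ 174 (mod 191)
12 ≠ 174; the check fails.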